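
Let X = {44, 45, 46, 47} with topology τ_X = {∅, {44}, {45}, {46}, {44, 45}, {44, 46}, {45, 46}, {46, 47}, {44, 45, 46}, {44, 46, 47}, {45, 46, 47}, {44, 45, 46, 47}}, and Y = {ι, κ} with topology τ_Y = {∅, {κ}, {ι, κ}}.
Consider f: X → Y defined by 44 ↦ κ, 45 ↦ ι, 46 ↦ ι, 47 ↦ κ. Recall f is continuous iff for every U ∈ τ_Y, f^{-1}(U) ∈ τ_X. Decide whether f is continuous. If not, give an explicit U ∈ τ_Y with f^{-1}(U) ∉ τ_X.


f is NOT continuous.

Compute f^{-1}(U) for each U ∈ τ_Y:
  U = ∅: f^{-1}(U) = ∅ ∈ τ_X ✓.
  U = {κ}: f^{-1}(U) = {44, 47} ∉ τ_X ✗.
  U = {ι, κ}: f^{-1}(U) = {44, 45, 46, 47} ∈ τ_X ✓.
Found U = {κ} with f^{-1}(U) = {44, 47} not in τ_X. Therefore f is NOT continuous.


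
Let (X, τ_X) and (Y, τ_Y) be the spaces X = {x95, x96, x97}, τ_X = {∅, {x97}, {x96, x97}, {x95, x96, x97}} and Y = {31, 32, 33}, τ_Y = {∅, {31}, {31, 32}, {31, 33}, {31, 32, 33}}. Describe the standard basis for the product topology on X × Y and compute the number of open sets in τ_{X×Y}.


Basis B = {∅ × ∅, {x97} × {31}, {x96, x97} × {31}, {x97} × {31, 32}, {x97} × {31, 33}, {x95, x96, x97} × {31}, {x97} × {31, 32, 33}, {x96, x97} × {31, 32}, {x96, x97} × {31, 33}, {x95, x96, x97} × {31, 32}, {x95, x96, x97} × {31, 33}, {x96, x97} × {31, 32, 33}, {x95, x96, x97} × {31, 32, 33}}; |τ_{X×Y}| = 30.

Enumerate products U × V with U ∈ τ_X, V ∈ τ_Y (deduplicated):
  ∅ × ∅ = {} (∅)
  {x97} × {31} = {(x97,31)}
  {x96, x97} × {31} = {(x96,31), (x97,31)}
  {x97} × {31, 32} = {(x97,31), (x97,32)}
  {x97} × {31, 33} = {(x97,31), (x97,33)}
  {x95, x96, x97} × {31} = {(x95,31), (x96,31), (x97,31)}
  {x97} × {31, 32, 33} = {(x97,31), (x97,32), (x97,33)}
  {x96, x97} × {31, 32} = {(x96,31), (x96,32), (x97,31), (x97,32)}
  {x96, x97} × {31, 33} = {(x96,31), (x96,33), (x97,31), (x97,33)}
  {x95, x96, x97} × {31, 32} = {(x95,31), (x95,32), (x96,31), (x96,32), (x97,31), (x97,32)}
  {x95, x96, x97} × {31, 33} = {(x95,31), (x95,33), (x96,31), (x96,33), (x97,31), (x97,33)}
  {x96, x97} × {31, 32, 33} = {(x96,31), (x96,32), (x96,33), (x97,31), (x97,32), (x97,33)}
  {x95, x96, x97} × {31, 32, 33} = {(x95,31), (x95,32), (x95,33), (x96,31), (x96,32), (x96,33), (x97,31), (x97,32), (x97,33)}
These 13 distinct sets form the basis B.
Close under arbitrary unions to get τ_{X×Y}; counting gives |τ_{X×Y}| = 30.


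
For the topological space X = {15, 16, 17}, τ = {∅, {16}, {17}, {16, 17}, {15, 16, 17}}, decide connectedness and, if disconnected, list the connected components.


(X, τ) is connected.

Find clopen sets (U ∈ τ with X ∖ U ∈ τ):
  U = ∅, X ∖ U = {15, 16, 17} — both open, so U is clopen.
  U = {15, 16, 17}, X ∖ U = ∅ — both open, so U is clopen.
Only trivial clopens (∅ and X) exist, so (X, τ) is connected.
Compute connected components by grouping points that agree on all clopens:
  component: {15, 16, 17}


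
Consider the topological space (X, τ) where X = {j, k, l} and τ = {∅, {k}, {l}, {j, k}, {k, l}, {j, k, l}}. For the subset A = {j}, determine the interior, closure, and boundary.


int(A) = ∅, cl(A) = {j}, ∂A = {j}.

Closed sets in (X, τ) are complements of opens:
  closed(X, τ) = {∅, {j}, {l}, {j, k}, {j, l}, {j, k, l}}.
int(A) = ⋃ {U ∈ τ : U ⊆ A}. Opens contained in A: ∅.
Taking the union of these: int(A) = ∅.
cl(A) = ⋂ {C closed : A ⊆ C}. Closed sets containing A: {j}, {j, k}, {j, l}, {j, k, l}.
Intersecting these: cl(A) = {j}.
∂A = cl(A) ∖ int(A) = {j} ∖ ∅ = {j}.


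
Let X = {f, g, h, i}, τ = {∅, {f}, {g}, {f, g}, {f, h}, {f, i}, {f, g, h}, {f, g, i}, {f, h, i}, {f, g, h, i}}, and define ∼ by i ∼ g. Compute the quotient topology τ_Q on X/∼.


X/∼ = {[f], [g=i], [h]}; |τ_Q| = 5.

Equivalence classes: [f], [g=i], [h].
Quotient map π: X → X/∼ sends f ↦ [f], g ↦ [g=i], h ↦ [h], i ↦ [g=i].
For each subset V ⊆ X/∼, compute π^{-1}(V) ⊆ X and check whether π^{-1}(V) ∈ τ. V is open in τ_Q iff π^{-1}(V) ∈ τ.
  V = {}: π^{-1}(V) = ∅ ∈ τ ✓.
  V = {[f]}: π^{-1}(V) = {f} ∈ τ ✓.
  V = {[g=i]}: π^{-1}(V) = {g, i} ∉ τ ✗.
  V = {[f], [g=i]}: π^{-1}(V) = {f, g, i} ∈ τ ✓.
  V = {[h]}: π^{-1}(V) = {h} ∉ τ ✗.
  V = {[f], [h]}: π^{-1}(V) = {f, h} ∈ τ ✓.
  V = {[g=i], [h]}: π^{-1}(V) = {g, h, i} ∉ τ ✗.
  V = {[f], [g=i], [h]}: π^{-1}(V) = {f, g, h, i} ∈ τ ✓.
Open sets in the quotient: τ_Q = {{}, {[f]}, {[f], [g=i]}, {[f], [h]}, {[f], [g=i], [h]}} (5 elements).


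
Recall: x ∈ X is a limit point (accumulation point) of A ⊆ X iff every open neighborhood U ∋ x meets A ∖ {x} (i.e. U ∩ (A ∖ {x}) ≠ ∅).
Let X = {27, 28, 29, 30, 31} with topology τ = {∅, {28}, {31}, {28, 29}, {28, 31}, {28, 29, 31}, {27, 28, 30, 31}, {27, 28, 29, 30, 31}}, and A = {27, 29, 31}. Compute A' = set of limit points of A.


A' = {27, 30}

For each x ∈ X, list the open sets U ∈ τ with x ∈ U, then check whether U ∩ (A ∖ {x}) ≠ ∅ for every such U.
  x = 27: opens ∋ x are {27, 28, 30, 31}, {27, 28, 29, 30, 31}; each meets A ∖ {27}, so x IS a limit point.
  x = 28: open {28} ∋ x has {28} ∩ (A ∖ {28}) = ∅, so x is NOT a limit point.
  x = 29: open {28, 29} ∋ x has {28, 29} ∩ (A ∖ {29}) = ∅, so x is NOT a limit point.
  x = 30: opens ∋ x are {27, 28, 30, 31}, {27, 28, 29, 30, 31}; each meets A ∖ {30}, so x IS a limit point.
  x = 31: open {31} ∋ x has {31} ∩ (A ∖ {31}) = ∅, so x is NOT a limit point.
Collecting: A' = {27, 30}.


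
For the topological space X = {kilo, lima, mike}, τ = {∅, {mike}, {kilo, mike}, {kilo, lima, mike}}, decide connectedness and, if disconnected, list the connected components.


(X, τ) is connected.

Find clopen sets (U ∈ τ with X ∖ U ∈ τ):
  U = ∅, X ∖ U = {kilo, lima, mike} — both open, so U is clopen.
  U = {kilo, lima, mike}, X ∖ U = ∅ — both open, so U is clopen.
Only trivial clopens (∅ and X) exist, so (X, τ) is connected.
Compute connected components by grouping points that agree on all clopens:
  component: {kilo, lima, mike}


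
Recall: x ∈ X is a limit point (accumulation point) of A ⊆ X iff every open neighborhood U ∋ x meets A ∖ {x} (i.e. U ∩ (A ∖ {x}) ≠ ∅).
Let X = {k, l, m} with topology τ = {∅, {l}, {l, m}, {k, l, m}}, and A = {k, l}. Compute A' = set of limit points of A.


A' = {k, m}

For each x ∈ X, list the open sets U ∈ τ with x ∈ U, then check whether U ∩ (A ∖ {x}) ≠ ∅ for every such U.
  x = k: opens ∋ x are {k, l, m}; each meets A ∖ {k}, so x IS a limit point.
  x = l: open {l} ∋ x has {l} ∩ (A ∖ {l}) = ∅, so x is NOT a limit point.
  x = m: opens ∋ x are {l, m}, {k, l, m}; each meets A ∖ {m}, so x IS a limit point.
Collecting: A' = {k, m}.


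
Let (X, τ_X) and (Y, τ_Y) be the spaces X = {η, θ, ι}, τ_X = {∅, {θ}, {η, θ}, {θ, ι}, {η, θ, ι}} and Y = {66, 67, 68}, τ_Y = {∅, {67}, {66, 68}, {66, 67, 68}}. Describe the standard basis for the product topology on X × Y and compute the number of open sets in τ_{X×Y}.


Basis B = {∅ × ∅, {θ} × {67}, {η, θ} × {67}, {θ} × {66, 68}, {θ, ι} × {67}, {η, θ, ι} × {67}, {θ} × {66, 67, 68}, {η, θ} × {66, 68}, {θ, ι} × {66, 68}, {η, θ} × {66, 67, 68}, {η, θ, ι} × {66, 68}, {θ, ι} × {66, 67, 68}, {η, θ, ι} × {66, 67, 68}}; |τ_{X×Y}| = 25.

Enumerate products U × V with U ∈ τ_X, V ∈ τ_Y (deduplicated):
  ∅ × ∅ = {} (∅)
  {θ} × {67} = {(θ,67)}
  {η, θ} × {67} = {(η,67), (θ,67)}
  {θ} × {66, 68} = {(θ,66), (θ,68)}
  {θ, ι} × {67} = {(θ,67), (ι,67)}
  {η, θ, ι} × {67} = {(η,67), (θ,67), (ι,67)}
  {θ} × {66, 67, 68} = {(θ,66), (θ,67), (θ,68)}
  {η, θ} × {66, 68} = {(η,66), (η,68), (θ,66), (θ,68)}
  {θ, ι} × {66, 68} = {(θ,66), (θ,68), (ι,66), (ι,68)}
  {η, θ} × {66, 67, 68} = {(η,66), (η,67), (η,68), (θ,66), (θ,67), (θ,68)}
  {η, θ, ι} × {66, 68} = {(η,66), (η,68), (θ,66), (θ,68), (ι,66), (ι,68)}
  {θ, ι} × {66, 67, 68} = {(θ,66), (θ,67), (θ,68), (ι,66), (ι,67), (ι,68)}
  {η, θ, ι} × {66, 67, 68} = {(η,66), (η,67), (η,68), (θ,66), (θ,67), (θ,68), (ι,66), (ι,67), (ι,68)}
These 13 distinct sets form the basis B.
Close under arbitrary unions to get τ_{X×Y}; counting gives |τ_{X×Y}| = 25.


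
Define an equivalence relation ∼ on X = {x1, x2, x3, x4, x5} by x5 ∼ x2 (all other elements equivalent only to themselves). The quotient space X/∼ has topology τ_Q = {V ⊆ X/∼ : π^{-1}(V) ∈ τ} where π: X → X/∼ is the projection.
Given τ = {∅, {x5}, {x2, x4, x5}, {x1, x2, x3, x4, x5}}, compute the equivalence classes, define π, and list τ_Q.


X/∼ = {[x1], [x2=x5], [x3], [x4]}; |τ_Q| = 3.

Equivalence classes: [x1], [x2=x5], [x3], [x4].
Quotient map π: X → X/∼ sends x1 ↦ [x1], x2 ↦ [x2=x5], x3 ↦ [x3], x4 ↦ [x4], x5 ↦ [x2=x5].
For each subset V ⊆ X/∼, compute π^{-1}(V) ⊆ X and check whether π^{-1}(V) ∈ τ. V is open in τ_Q iff π^{-1}(V) ∈ τ.
  V = {}: π^{-1}(V) = ∅ ∈ τ ✓.
  V = {[x1]}: π^{-1}(V) = {x1} ∉ τ ✗.
  V = {[x2=x5]}: π^{-1}(V) = {x2, x5} ∉ τ ✗.
  V = {[x1], [x2=x5]}: π^{-1}(V) = {x1, x2, x5} ∉ τ ✗.
  V = {[x3]}: π^{-1}(V) = {x3} ∉ τ ✗.
  V = {[x1], [x3]}: π^{-1}(V) = {x1, x3} ∉ τ ✗.
  V = {[x2=x5], [x3]}: π^{-1}(V) = {x2, x3, x5} ∉ τ ✗.
  V = {[x1], [x2=x5], [x3]}: π^{-1}(V) = {x1, x2, x3, x5} ∉ τ ✗.
  V = {[x4]}: π^{-1}(V) = {x4} ∉ τ ✗.
  V = {[x1], [x4]}: π^{-1}(V) = {x1, x4} ∉ τ ✗.
  V = {[x2=x5], [x4]}: π^{-1}(V) = {x2, x4, x5} ∈ τ ✓.
  V = {[x1], [x2=x5], [x4]}: π^{-1}(V) = {x1, x2, x4, x5} ∉ τ ✗.
  V = {[x3], [x4]}: π^{-1}(V) = {x3, x4} ∉ τ ✗.
  V = {[x1], [x3], [x4]}: π^{-1}(V) = {x1, x3, x4} ∉ τ ✗.
  V = {[x2=x5], [x3], [x4]}: π^{-1}(V) = {x2, x3, x4, x5} ∉ τ ✗.
  V = {[x1], [x2=x5], [x3], [x4]}: π^{-1}(V) = {x1, x2, x3, x4, x5} ∈ τ ✓.
Open sets in the quotient: τ_Q = {{}, {[x2=x5], [x4]}, {[x1], [x2=x5], [x3], [x4]}} (3 elements).


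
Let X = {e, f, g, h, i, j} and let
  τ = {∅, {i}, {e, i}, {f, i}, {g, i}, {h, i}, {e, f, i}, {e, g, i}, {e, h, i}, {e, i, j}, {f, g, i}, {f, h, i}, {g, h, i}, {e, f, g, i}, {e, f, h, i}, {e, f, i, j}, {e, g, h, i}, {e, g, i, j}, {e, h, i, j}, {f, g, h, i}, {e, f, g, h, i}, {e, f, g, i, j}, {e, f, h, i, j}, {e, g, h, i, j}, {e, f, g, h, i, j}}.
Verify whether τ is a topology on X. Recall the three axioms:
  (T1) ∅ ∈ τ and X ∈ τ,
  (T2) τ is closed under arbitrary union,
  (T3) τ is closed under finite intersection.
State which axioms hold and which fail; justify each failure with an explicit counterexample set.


τ IS a topology on X.

Axiom (T1): ∅ ∈ τ? Yes; X ∈ τ? Yes.
Axiom (T2/T3): check pairwise unions and intersections of members of τ.
All pairwise intersections and unions checked — each lies in τ. Therefore τ satisfies (T1), (T2), (T3): it IS a topology on X.


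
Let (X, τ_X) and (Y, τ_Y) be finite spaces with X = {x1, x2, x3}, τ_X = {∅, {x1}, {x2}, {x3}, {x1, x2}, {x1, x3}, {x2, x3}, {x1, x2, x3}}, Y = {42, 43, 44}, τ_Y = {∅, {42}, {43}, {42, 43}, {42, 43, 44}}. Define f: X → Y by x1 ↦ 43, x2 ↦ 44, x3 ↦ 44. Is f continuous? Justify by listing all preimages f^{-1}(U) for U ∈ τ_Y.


f IS continuous.

Compute f^{-1}(U) for each U ∈ τ_Y:
  U = ∅: f^{-1}(U) = ∅ ∈ τ_X ✓.
  U = {42}: f^{-1}(U) = ∅ ∈ τ_X ✓.
  U = {43}: f^{-1}(U) = {x1} ∈ τ_X ✓.
  U = {42, 43}: f^{-1}(U) = {x1} ∈ τ_X ✓.
  U = {42, 43, 44}: f^{-1}(U) = {x1, x2, x3} ∈ τ_X ✓.
Every preimage lies in τ_X, so f IS continuous.


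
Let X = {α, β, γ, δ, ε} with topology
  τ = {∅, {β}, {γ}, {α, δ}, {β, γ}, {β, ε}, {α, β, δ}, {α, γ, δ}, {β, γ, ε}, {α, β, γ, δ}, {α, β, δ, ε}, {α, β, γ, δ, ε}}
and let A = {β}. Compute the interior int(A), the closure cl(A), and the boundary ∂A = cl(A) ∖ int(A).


int(A) = {β}, cl(A) = {β, ε}, ∂A = {ε}.

Closed sets in (X, τ) are complements of opens:
  closed(X, τ) = {∅, {γ}, {ε}, {α, δ}, {β, ε}, {γ, ε}, {α, γ, δ}, {α, δ, ε}, {β, γ, ε}, {α, β, δ, ε}, {α, γ, δ, ε}, {α, β, γ, δ, ε}}.
int(A) = ⋃ {U ∈ τ : U ⊆ A}. Opens contained in A: ∅, {β}.
Taking the union of these: int(A) = {β}.
cl(A) = ⋂ {C closed : A ⊆ C}. Closed sets containing A: {β, ε}, {β, γ, ε}, {α, β, δ, ε}, {α, β, γ, δ, ε}.
Intersecting these: cl(A) = {β, ε}.
∂A = cl(A) ∖ int(A) = {β, ε} ∖ {β} = {ε}.


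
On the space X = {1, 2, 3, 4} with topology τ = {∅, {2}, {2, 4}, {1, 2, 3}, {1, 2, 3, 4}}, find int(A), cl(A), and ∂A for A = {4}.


int(A) = ∅, cl(A) = {4}, ∂A = {4}.

Closed sets in (X, τ) are complements of opens:
  closed(X, τ) = {∅, {4}, {1, 3}, {1, 3, 4}, {1, 2, 3, 4}}.
int(A) = ⋃ {U ∈ τ : U ⊆ A}. Opens contained in A: ∅.
Taking the union of these: int(A) = ∅.
cl(A) = ⋂ {C closed : A ⊆ C}. Closed sets containing A: {4}, {1, 3, 4}, {1, 2, 3, 4}.
Intersecting these: cl(A) = {4}.
∂A = cl(A) ∖ int(A) = {4} ∖ ∅ = {4}.


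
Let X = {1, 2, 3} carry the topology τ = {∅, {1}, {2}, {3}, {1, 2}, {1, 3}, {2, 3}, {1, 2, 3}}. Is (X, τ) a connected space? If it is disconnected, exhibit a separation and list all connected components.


(X, τ) is disconnected; components = [{1}, {2}, {3}].

Find clopen sets (U ∈ τ with X ∖ U ∈ τ):
  U = ∅, X ∖ U = {1, 2, 3} — both open, so U is clopen.
  U = {1}, X ∖ U = {2, 3} — both open, so U is clopen.
  U = {2}, X ∖ U = {1, 3} — both open, so U is clopen.
  U = {3}, X ∖ U = {1, 2} — both open, so U is clopen.
  U = {1, 2}, X ∖ U = {3} — both open, so U is clopen.
  U = {1, 3}, X ∖ U = {2} — both open, so U is clopen.
  U = {2, 3}, X ∖ U = {1} — both open, so U is clopen.
  U = {1, 2, 3}, X ∖ U = ∅ — both open, so U is clopen.
Nontrivial clopen(s) exist: e.g. {2}. So (X, τ) is disconnected.
Compute connected components by grouping points that agree on all clopens:
  component: {1}
  component: {2}
  component: {3}


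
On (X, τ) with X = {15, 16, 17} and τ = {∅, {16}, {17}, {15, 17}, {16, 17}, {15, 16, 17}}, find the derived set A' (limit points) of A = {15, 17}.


A' = {15}

For each x ∈ X, list the open sets U ∈ τ with x ∈ U, then check whether U ∩ (A ∖ {x}) ≠ ∅ for every such U.
  x = 15: opens ∋ x are {15, 17}, {15, 16, 17}; each meets A ∖ {15}, so x IS a limit point.
  x = 16: open {16} ∋ x has {16} ∩ (A ∖ {16}) = ∅, so x is NOT a limit point.
  x = 17: open {17} ∋ x has {17} ∩ (A ∖ {17}) = ∅, so x is NOT a limit point.
Collecting: A' = {15}.


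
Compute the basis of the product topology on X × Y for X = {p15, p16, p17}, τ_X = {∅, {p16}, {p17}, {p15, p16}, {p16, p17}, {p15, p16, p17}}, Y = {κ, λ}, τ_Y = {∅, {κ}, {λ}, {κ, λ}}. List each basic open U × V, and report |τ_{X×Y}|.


Basis B = {∅ × ∅, {p16} × {κ}, {p16} × {λ}, {p17} × {κ}, {p17} × {λ}, {p15, p16} × {κ}, {p15, p16} × {λ}, {p16} × {κ, λ}, {p16, p17} × {κ}, {p16, p17} × {λ}, {p17} × {κ, λ}, {p15, p16, p17} × {κ}, {p15, p16, p17} × {λ}, {p15, p16} × {κ, λ}, {p16, p17} × {κ, λ}, {p15, p16, p17} × {κ, λ}}; |τ_{X×Y}| = 36.

Enumerate products U × V with U ∈ τ_X, V ∈ τ_Y (deduplicated):
  ∅ × ∅ = {} (∅)
  {p16} × {κ} = {(p16,κ)}
  {p16} × {λ} = {(p16,λ)}
  {p17} × {κ} = {(p17,κ)}
  {p17} × {λ} = {(p17,λ)}
  {p15, p16} × {κ} = {(p15,κ), (p16,κ)}
  {p15, p16} × {λ} = {(p15,λ), (p16,λ)}
  {p16} × {κ, λ} = {(p16,κ), (p16,λ)}
  {p16, p17} × {κ} = {(p16,κ), (p17,κ)}
  {p16, p17} × {λ} = {(p16,λ), (p17,λ)}
  {p17} × {κ, λ} = {(p17,κ), (p17,λ)}
  {p15, p16, p17} × {κ} = {(p15,κ), (p16,κ), (p17,κ)}
  {p15, p16, p17} × {λ} = {(p15,λ), (p16,λ), (p17,λ)}
  {p15, p16} × {κ, λ} = {(p15,κ), (p15,λ), (p16,κ), (p16,λ)}
  {p16, p17} × {κ, λ} = {(p16,κ), (p16,λ), (p17,κ), (p17,λ)}
  {p15, p16, p17} × {κ, λ} = {(p15,κ), (p15,λ), (p16,κ), (p16,λ), (p17,κ), (p17,λ)}
These 16 distinct sets form the basis B.
Close under arbitrary unions to get τ_{X×Y}; counting gives |τ_{X×Y}| = 36.


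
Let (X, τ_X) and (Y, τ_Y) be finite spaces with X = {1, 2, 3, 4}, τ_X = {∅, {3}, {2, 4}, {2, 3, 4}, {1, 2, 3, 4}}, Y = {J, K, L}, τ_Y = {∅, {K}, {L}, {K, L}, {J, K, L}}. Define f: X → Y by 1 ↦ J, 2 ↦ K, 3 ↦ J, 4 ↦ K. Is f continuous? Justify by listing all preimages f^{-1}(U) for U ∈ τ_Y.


f IS continuous.

Compute f^{-1}(U) for each U ∈ τ_Y:
  U = ∅: f^{-1}(U) = ∅ ∈ τ_X ✓.
  U = {K}: f^{-1}(U) = {2, 4} ∈ τ_X ✓.
  U = {L}: f^{-1}(U) = ∅ ∈ τ_X ✓.
  U = {K, L}: f^{-1}(U) = {2, 4} ∈ τ_X ✓.
  U = {J, K, L}: f^{-1}(U) = {1, 2, 3, 4} ∈ τ_X ✓.
Every preimage lies in τ_X, so f IS continuous.


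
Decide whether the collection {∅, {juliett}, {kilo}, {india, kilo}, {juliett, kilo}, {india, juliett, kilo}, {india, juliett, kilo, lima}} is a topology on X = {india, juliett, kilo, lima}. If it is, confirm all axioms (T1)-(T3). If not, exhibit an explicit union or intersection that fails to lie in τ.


τ IS a topology on X.

Axiom (T1): ∅ ∈ τ? Yes; X ∈ τ? Yes.
Axiom (T2/T3): check pairwise unions and intersections of members of τ.
All pairwise intersections and unions checked — each lies in τ. Therefore τ satisfies (T1), (T2), (T3): it IS a topology on X.


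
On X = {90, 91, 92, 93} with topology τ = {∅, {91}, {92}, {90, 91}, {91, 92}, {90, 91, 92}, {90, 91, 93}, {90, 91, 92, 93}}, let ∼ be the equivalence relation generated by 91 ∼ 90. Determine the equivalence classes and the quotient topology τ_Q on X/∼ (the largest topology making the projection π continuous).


X/∼ = {[90=91], [92], [93]}; |τ_Q| = 6.

Equivalence classes: [90=91], [92], [93].
Quotient map π: X → X/∼ sends 90 ↦ [90=91], 91 ↦ [90=91], 92 ↦ [92], 93 ↦ [93].
For each subset V ⊆ X/∼, compute π^{-1}(V) ⊆ X and check whether π^{-1}(V) ∈ τ. V is open in τ_Q iff π^{-1}(V) ∈ τ.
  V = {}: π^{-1}(V) = ∅ ∈ τ ✓.
  V = {[90=91]}: π^{-1}(V) = {90, 91} ∈ τ ✓.
  V = {[92]}: π^{-1}(V) = {92} ∈ τ ✓.
  V = {[90=91], [92]}: π^{-1}(V) = {90, 91, 92} ∈ τ ✓.
  V = {[93]}: π^{-1}(V) = {93} ∉ τ ✗.
  V = {[90=91], [93]}: π^{-1}(V) = {90, 91, 93} ∈ τ ✓.
  V = {[92], [93]}: π^{-1}(V) = {92, 93} ∉ τ ✗.
  V = {[90=91], [92], [93]}: π^{-1}(V) = {90, 91, 92, 93} ∈ τ ✓.
Open sets in the quotient: τ_Q = {{}, {[90=91]}, {[92]}, {[90=91], [92]}, {[90=91], [93]}, {[90=91], [92], [93]}} (6 elements).


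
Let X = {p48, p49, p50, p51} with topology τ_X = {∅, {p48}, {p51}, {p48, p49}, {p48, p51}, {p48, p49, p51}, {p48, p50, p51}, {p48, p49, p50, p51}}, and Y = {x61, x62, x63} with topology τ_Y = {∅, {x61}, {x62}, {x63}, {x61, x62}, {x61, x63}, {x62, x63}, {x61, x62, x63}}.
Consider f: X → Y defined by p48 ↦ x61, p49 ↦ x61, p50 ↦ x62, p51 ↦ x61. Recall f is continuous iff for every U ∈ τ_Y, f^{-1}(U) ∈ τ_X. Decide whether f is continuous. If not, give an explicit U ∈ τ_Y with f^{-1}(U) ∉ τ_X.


f is NOT continuous.

Compute f^{-1}(U) for each U ∈ τ_Y:
  U = ∅: f^{-1}(U) = ∅ ∈ τ_X ✓.
  U = {x61}: f^{-1}(U) = {p48, p49, p51} ∈ τ_X ✓.
  U = {x62}: f^{-1}(U) = {p50} ∉ τ_X ✗.
  U = {x63}: f^{-1}(U) = ∅ ∈ τ_X ✓.
  U = {x61, x62}: f^{-1}(U) = {p48, p49, p50, p51} ∈ τ_X ✓.
  U = {x61, x63}: f^{-1}(U) = {p48, p49, p51} ∈ τ_X ✓.
  U = {x62, x63}: f^{-1}(U) = {p50} ∉ τ_X ✗.
  U = {x61, x62, x63}: f^{-1}(U) = {p48, p49, p50, p51} ∈ τ_X ✓.
Found U = {x62} with f^{-1}(U) = {p50} not in τ_X. Therefore f is NOT continuous.


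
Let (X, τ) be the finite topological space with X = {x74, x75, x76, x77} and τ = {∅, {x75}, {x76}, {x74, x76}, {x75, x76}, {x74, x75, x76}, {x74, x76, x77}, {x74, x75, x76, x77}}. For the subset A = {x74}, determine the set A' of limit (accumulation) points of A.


A' = {x77}

For each x ∈ X, list the open sets U ∈ τ with x ∈ U, then check whether U ∩ (A ∖ {x}) ≠ ∅ for every such U.
  x = x74: open {x74, x76} ∋ x has {x74, x76} ∩ (A ∖ {x74}) = ∅, so x is NOT a limit point.
  x = x75: open {x75} ∋ x has {x75} ∩ (A ∖ {x75}) = ∅, so x is NOT a limit point.
  x = x76: open {x76} ∋ x has {x76} ∩ (A ∖ {x76}) = ∅, so x is NOT a limit point.
  x = x77: opens ∋ x are {x74, x76, x77}, {x74, x75, x76, x77}; each meets A ∖ {x77}, so x IS a limit point.
Collecting: A' = {x77}.


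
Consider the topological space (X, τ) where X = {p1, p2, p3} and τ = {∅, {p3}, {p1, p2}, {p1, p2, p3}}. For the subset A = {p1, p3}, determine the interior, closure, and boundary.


int(A) = {p3}, cl(A) = {p1, p2, p3}, ∂A = {p1, p2}.

Closed sets in (X, τ) are complements of opens:
  closed(X, τ) = {∅, {p3}, {p1, p2}, {p1, p2, p3}}.
int(A) = ⋃ {U ∈ τ : U ⊆ A}. Opens contained in A: ∅, {p3}.
Taking the union of these: int(A) = {p3}.
cl(A) = ⋂ {C closed : A ⊆ C}. Closed sets containing A: {p1, p2, p3}.
Intersecting these: cl(A) = {p1, p2, p3}.
∂A = cl(A) ∖ int(A) = {p1, p2, p3} ∖ {p3} = {p1, p2}.


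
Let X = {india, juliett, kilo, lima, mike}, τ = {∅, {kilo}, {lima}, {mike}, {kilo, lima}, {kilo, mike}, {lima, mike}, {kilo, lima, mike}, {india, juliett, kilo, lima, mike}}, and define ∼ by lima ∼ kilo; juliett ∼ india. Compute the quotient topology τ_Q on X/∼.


X/∼ = {[india=juliett], [kilo=lima], [mike]}; |τ_Q| = 5.

Equivalence classes: [india=juliett], [kilo=lima], [mike].
Quotient map π: X → X/∼ sends india ↦ [india=juliett], juliett ↦ [india=juliett], kilo ↦ [kilo=lima], lima ↦ [kilo=lima], mike ↦ [mike].
For each subset V ⊆ X/∼, compute π^{-1}(V) ⊆ X and check whether π^{-1}(V) ∈ τ. V is open in τ_Q iff π^{-1}(V) ∈ τ.
  V = {}: π^{-1}(V) = ∅ ∈ τ ✓.
  V = {[india=juliett]}: π^{-1}(V) = {india, juliett} ∉ τ ✗.
  V = {[kilo=lima]}: π^{-1}(V) = {kilo, lima} ∈ τ ✓.
  V = {[india=juliett], [kilo=lima]}: π^{-1}(V) = {india, juliett, kilo, lima} ∉ τ ✗.
  V = {[mike]}: π^{-1}(V) = {mike} ∈ τ ✓.
  V = {[india=juliett], [mike]}: π^{-1}(V) = {india, juliett, mike} ∉ τ ✗.
  V = {[kilo=lima], [mike]}: π^{-1}(V) = {kilo, lima, mike} ∈ τ ✓.
  V = {[india=juliett], [kilo=lima], [mike]}: π^{-1}(V) = {india, juliett, kilo, lima, mike} ∈ τ ✓.
Open sets in the quotient: τ_Q = {{}, {[kilo=lima]}, {[mike]}, {[kilo=lima], [mike]}, {[india=juliett], [kilo=lima], [mike]}} (5 elements).


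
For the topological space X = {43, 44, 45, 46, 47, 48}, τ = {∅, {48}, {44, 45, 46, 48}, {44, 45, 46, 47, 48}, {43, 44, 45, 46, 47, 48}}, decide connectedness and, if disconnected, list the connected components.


(X, τ) is connected.

Find clopen sets (U ∈ τ with X ∖ U ∈ τ):
  U = ∅, X ∖ U = {43, 44, 45, 46, 47, 48} — both open, so U is clopen.
  U = {43, 44, 45, 46, 47, 48}, X ∖ U = ∅ — both open, so U is clopen.
Only trivial clopens (∅ and X) exist, so (X, τ) is connected.
Compute connected components by grouping points that agree on all clopens:
  component: {43, 44, 45, 46, 47, 48}


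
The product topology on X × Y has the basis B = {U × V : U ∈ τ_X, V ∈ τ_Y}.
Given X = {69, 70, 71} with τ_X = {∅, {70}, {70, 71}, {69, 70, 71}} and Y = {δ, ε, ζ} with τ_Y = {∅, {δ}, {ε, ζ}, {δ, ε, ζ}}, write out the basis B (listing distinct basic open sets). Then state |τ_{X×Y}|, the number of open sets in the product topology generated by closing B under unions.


Basis B = {∅ × ∅, {70} × {δ}, {70, 71} × {δ}, {70} × {ε, ζ}, {69, 70, 71} × {δ}, {70} × {δ, ε, ζ}, {70, 71} × {ε, ζ}, {69, 70, 71} × {ε, ζ}, {70, 71} × {δ, ε, ζ}, {69, 70, 71} × {δ, ε, ζ}}; |τ_{X×Y}| = 16.

Enumerate products U × V with U ∈ τ_X, V ∈ τ_Y (deduplicated):
  ∅ × ∅ = {} (∅)
  {70} × {δ} = {(70,δ)}
  {70, 71} × {δ} = {(70,δ), (71,δ)}
  {70} × {ε, ζ} = {(70,ε), (70,ζ)}
  {69, 70, 71} × {δ} = {(69,δ), (70,δ), (71,δ)}
  {70} × {δ, ε, ζ} = {(70,δ), (70,ε), (70,ζ)}
  {70, 71} × {ε, ζ} = {(70,ε), (70,ζ), (71,ε), (71,ζ)}
  {69, 70, 71} × {ε, ζ} = {(69,ε), (69,ζ), (70,ε), (70,ζ), (71,ε), (71,ζ)}
  {70, 71} × {δ, ε, ζ} = {(70,δ), (70,ε), (70,ζ), (71,δ), (71,ε), (71,ζ)}
  {69, 70, 71} × {δ, ε, ζ} = {(69,δ), (69,ε), (69,ζ), (70,δ), (70,ε), (70,ζ), (71,δ), (71,ε), (71,ζ)}
These 10 distinct sets form the basis B.
Close under arbitrary unions to get τ_{X×Y}; counting gives |τ_{X×Y}| = 16.


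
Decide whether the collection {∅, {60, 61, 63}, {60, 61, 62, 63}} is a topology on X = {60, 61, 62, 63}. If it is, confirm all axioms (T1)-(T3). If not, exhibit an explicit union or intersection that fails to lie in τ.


τ IS a topology on X.

Axiom (T1): ∅ ∈ τ? Yes; X ∈ τ? Yes.
Axiom (T2/T3): check pairwise unions and intersections of members of τ.
All pairwise intersections and unions checked — each lies in τ. Therefore τ satisfies (T1), (T2), (T3): it IS a topology on X.


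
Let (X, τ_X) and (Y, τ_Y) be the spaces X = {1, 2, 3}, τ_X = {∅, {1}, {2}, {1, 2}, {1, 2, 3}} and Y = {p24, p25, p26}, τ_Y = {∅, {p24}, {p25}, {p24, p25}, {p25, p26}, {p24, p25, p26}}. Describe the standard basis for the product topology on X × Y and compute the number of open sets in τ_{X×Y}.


Basis B = {∅ × ∅, {1} × {p24}, {1} × {p25}, {2} × {p24}, {2} × {p25}, {1} × {p24, p25}, {1, 2} × {p24}, {1} × {p25, p26}, {1, 2} × {p25}, {2} × {p24, p25}, {2} × {p25, p26}, {1} × {p24, p25, p26}, {1, 2, 3} × {p24}, {1, 2, 3} × {p25}, {2} × {p24, p25, p26}, {1, 2} × {p24, p25}, {1, 2} × {p25, p26}, {1, 2} × {p24, p25, p26}, {1, 2, 3} × {p24, p25}, {1, 2, 3} × {p25, p26}, {1, 2, 3} × {p24, p25, p26}}; |τ_{X×Y}| = 70.

Enumerate products U × V with U ∈ τ_X, V ∈ τ_Y (deduplicated):
  ∅ × ∅ = {} (∅)
  {1} × {p24} = {(1,p24)}
  {1} × {p25} = {(1,p25)}
  {2} × {p24} = {(2,p24)}
  {2} × {p25} = {(2,p25)}
  {1} × {p24, p25} = {(1,p24), (1,p25)}
  {1, 2} × {p24} = {(1,p24), (2,p24)}
  {1} × {p25, p26} = {(1,p25), (1,p26)}
  {1, 2} × {p25} = {(1,p25), (2,p25)}
  {2} × {p24, p25} = {(2,p24), (2,p25)}
  {2} × {p25, p26} = {(2,p25), (2,p26)}
  {1} × {p24, p25, p26} = {(1,p24), (1,p25), (1,p26)}
  {1, 2, 3} × {p24} = {(1,p24), (2,p24), (3,p24)}
  {1, 2, 3} × {p25} = {(1,p25), (2,p25), (3,p25)}
  {2} × {p24, p25, p26} = {(2,p24), (2,p25), (2,p26)}
  {1, 2} × {p24, p25} = {(1,p24), (1,p25), (2,p24), (2,p25)}
  {1, 2} × {p25, p26} = {(1,p25), (1,p26), (2,p25), (2,p26)}
  {1, 2} × {p24, p25, p26} = {(1,p24), (1,p25), (1,p26), (2,p24), (2,p25), (2,p26)}
  {1, 2, 3} × {p24, p25} = {(1,p24), (1,p25), (2,p24), (2,p25), (3,p24), (3,p25)}
  {1, 2, 3} × {p25, p26} = {(1,p25), (1,p26), (2,p25), (2,p26), (3,p25), (3,p26)}
  {1, 2, 3} × {p24, p25, p26} = {(1,p24), (1,p25), (1,p26), (2,p24), (2,p25), (2,p26), (3,p24), (3,p25), (3,p26)}
These 21 distinct sets form the basis B.
Close under arbitrary unions to get τ_{X×Y}; counting gives |τ_{X×Y}| = 70.


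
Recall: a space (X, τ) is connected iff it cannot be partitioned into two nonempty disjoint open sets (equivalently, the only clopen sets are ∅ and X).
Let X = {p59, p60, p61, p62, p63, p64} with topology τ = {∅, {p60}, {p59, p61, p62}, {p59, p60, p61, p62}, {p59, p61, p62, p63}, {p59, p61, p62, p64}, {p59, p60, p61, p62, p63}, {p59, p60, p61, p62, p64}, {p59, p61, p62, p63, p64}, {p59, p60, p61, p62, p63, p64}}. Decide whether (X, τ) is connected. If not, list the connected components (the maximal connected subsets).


(X, τ) is disconnected; components = [{p60}, {p59, p61, p62, p63, p64}].

Find clopen sets (U ∈ τ with X ∖ U ∈ τ):
  U = ∅, X ∖ U = {p59, p60, p61, p62, p63, p64} — both open, so U is clopen.
  U = {p60}, X ∖ U = {p59, p61, p62, p63, p64} — both open, so U is clopen.
  U = {p59, p61, p62, p63, p64}, X ∖ U = {p60} — both open, so U is clopen.
  U = {p59, p60, p61, p62, p63, p64}, X ∖ U = ∅ — both open, so U is clopen.
Nontrivial clopen(s) exist: e.g. {p59, p61, p62, p63, p64}. So (X, τ) is disconnected.
Compute connected components by grouping points that agree on all clopens:
  component: {p60}
  component: {p59, p61, p62, p63, p64}


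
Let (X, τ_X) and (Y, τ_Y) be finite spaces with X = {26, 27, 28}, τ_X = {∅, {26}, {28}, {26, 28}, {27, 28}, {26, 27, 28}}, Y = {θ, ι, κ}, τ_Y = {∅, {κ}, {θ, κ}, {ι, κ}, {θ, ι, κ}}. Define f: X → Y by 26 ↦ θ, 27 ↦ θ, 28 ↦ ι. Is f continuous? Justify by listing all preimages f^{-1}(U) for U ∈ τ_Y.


f is NOT continuous.

Compute f^{-1}(U) for each U ∈ τ_Y:
  U = ∅: f^{-1}(U) = ∅ ∈ τ_X ✓.
  U = {κ}: f^{-1}(U) = ∅ ∈ τ_X ✓.
  U = {θ, κ}: f^{-1}(U) = {26, 27} ∉ τ_X ✗.
  U = {ι, κ}: f^{-1}(U) = {28} ∈ τ_X ✓.
  U = {θ, ι, κ}: f^{-1}(U) = {26, 27, 28} ∈ τ_X ✓.
Found U = {θ, κ} with f^{-1}(U) = {26, 27} not in τ_X. Therefore f is NOT continuous.


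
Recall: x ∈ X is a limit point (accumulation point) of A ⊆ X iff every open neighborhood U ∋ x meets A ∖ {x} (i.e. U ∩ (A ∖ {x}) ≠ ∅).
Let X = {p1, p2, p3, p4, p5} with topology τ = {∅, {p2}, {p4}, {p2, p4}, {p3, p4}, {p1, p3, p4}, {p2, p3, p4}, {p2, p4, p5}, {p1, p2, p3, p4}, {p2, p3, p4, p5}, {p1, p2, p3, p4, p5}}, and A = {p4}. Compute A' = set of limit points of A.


A' = {p1, p3, p5}

For each x ∈ X, list the open sets U ∈ τ with x ∈ U, then check whether U ∩ (A ∖ {x}) ≠ ∅ for every such U.
  x = p1: opens ∋ x are {p1, p3, p4}, {p1, p2, p3, p4}, {p1, p2, p3, p4, p5}; each meets A ∖ {p1}, so x IS a limit point.
  x = p2: open {p2} ∋ x has {p2} ∩ (A ∖ {p2}) = ∅, so x is NOT a limit point.
  x = p3: opens ∋ x are {p3, p4}, {p1, p3, p4}, {p2, p3, p4}, {p1, p2, p3, p4}, {p2, p3, p4, p5}, {p1, p2, p3, p4, p5}; each meets A ∖ {p3}, so x IS a limit point.
  x = p4: open {p4} ∋ x has {p4} ∩ (A ∖ {p4}) = ∅, so x is NOT a limit point.
  x = p5: opens ∋ x are {p2, p4, p5}, {p2, p3, p4, p5}, {p1, p2, p3, p4, p5}; each meets A ∖ {p5}, so x IS a limit point.
Collecting: A' = {p1, p3, p5}.


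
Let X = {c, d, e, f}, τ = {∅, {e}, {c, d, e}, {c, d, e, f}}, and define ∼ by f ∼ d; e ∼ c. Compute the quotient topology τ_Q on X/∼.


X/∼ = {[c=e], [d=f]}; |τ_Q| = 2.

Equivalence classes: [c=e], [d=f].
Quotient map π: X → X/∼ sends c ↦ [c=e], d ↦ [d=f], e ↦ [c=e], f ↦ [d=f].
For each subset V ⊆ X/∼, compute π^{-1}(V) ⊆ X and check whether π^{-1}(V) ∈ τ. V is open in τ_Q iff π^{-1}(V) ∈ τ.
  V = {}: π^{-1}(V) = ∅ ∈ τ ✓.
  V = {[c=e]}: π^{-1}(V) = {c, e} ∉ τ ✗.
  V = {[d=f]}: π^{-1}(V) = {d, f} ∉ τ ✗.
  V = {[c=e], [d=f]}: π^{-1}(V) = {c, d, e, f} ∈ τ ✓.
Open sets in the quotient: τ_Q = {{}, {[c=e], [d=f]}} (2 elements).


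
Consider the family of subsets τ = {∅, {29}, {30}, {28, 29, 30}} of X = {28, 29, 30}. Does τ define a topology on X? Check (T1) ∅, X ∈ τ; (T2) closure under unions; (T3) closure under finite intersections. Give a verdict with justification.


τ is NOT a topology on X.

Axiom (T1): ∅ ∈ τ? Yes; X ∈ τ? Yes.
Axiom (T2/T3): check pairwise unions and intersections of members of τ.
Counterexample for (T2): {29} ∪ {30} = {29, 30} ∉ τ. Therefore τ is NOT a topology.


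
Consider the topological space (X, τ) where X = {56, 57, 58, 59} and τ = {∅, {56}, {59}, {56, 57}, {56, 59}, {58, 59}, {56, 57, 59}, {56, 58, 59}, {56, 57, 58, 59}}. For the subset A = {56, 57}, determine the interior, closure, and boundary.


int(A) = {56, 57}, cl(A) = {56, 57}, ∂A = ∅.

Closed sets in (X, τ) are complements of opens:
  closed(X, τ) = {∅, {57}, {58}, {56, 57}, {57, 58}, {58, 59}, {56, 57, 58}, {57, 58, 59}, {56, 57, 58, 59}}.
int(A) = ⋃ {U ∈ τ : U ⊆ A}. Opens contained in A: ∅, {56}, {56, 57}.
Taking the union of these: int(A) = {56, 57}.
cl(A) = ⋂ {C closed : A ⊆ C}. Closed sets containing A: {56, 57}, {56, 57, 58}, {56, 57, 58, 59}.
Intersecting these: cl(A) = {56, 57}.
∂A = cl(A) ∖ int(A) = {56, 57} ∖ {56, 57} = ∅.


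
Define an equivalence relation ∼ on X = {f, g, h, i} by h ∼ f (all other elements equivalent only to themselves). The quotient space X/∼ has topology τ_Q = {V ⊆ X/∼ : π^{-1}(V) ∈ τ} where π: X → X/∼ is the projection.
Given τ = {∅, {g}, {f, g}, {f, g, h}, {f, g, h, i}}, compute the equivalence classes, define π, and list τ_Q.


X/∼ = {[f=h], [g], [i]}; |τ_Q| = 4.

Equivalence classes: [f=h], [g], [i].
Quotient map π: X → X/∼ sends f ↦ [f=h], g ↦ [g], h ↦ [f=h], i ↦ [i].
For each subset V ⊆ X/∼, compute π^{-1}(V) ⊆ X and check whether π^{-1}(V) ∈ τ. V is open in τ_Q iff π^{-1}(V) ∈ τ.
  V = {}: π^{-1}(V) = ∅ ∈ τ ✓.
  V = {[f=h]}: π^{-1}(V) = {f, h} ∉ τ ✗.
  V = {[g]}: π^{-1}(V) = {g} ∈ τ ✓.
  V = {[f=h], [g]}: π^{-1}(V) = {f, g, h} ∈ τ ✓.
  V = {[i]}: π^{-1}(V) = {i} ∉ τ ✗.
  V = {[f=h], [i]}: π^{-1}(V) = {f, h, i} ∉ τ ✗.
  V = {[g], [i]}: π^{-1}(V) = {g, i} ∉ τ ✗.
  V = {[f=h], [g], [i]}: π^{-1}(V) = {f, g, h, i} ∈ τ ✓.
Open sets in the quotient: τ_Q = {{}, {[g]}, {[f=h], [g]}, {[f=h], [g], [i]}} (4 elements).


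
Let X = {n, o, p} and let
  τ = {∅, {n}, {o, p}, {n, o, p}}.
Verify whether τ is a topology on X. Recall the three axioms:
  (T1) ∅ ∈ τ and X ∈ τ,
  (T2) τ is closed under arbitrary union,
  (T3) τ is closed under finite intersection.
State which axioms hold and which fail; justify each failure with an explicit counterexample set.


τ IS a topology on X.

Axiom (T1): ∅ ∈ τ? Yes; X ∈ τ? Yes.
Axiom (T2/T3): check pairwise unions and intersections of members of τ.
All pairwise intersections and unions checked — each lies in τ. Therefore τ satisfies (T1), (T2), (T3): it IS a topology on X.


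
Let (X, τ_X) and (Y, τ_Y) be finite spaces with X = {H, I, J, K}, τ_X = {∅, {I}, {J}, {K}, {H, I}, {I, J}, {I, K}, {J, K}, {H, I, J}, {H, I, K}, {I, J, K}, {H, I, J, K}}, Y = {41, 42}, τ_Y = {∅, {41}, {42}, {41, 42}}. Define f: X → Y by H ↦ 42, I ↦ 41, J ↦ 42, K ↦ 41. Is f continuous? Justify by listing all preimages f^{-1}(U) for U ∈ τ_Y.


f is NOT continuous.

Compute f^{-1}(U) for each U ∈ τ_Y:
  U = ∅: f^{-1}(U) = ∅ ∈ τ_X ✓.
  U = {41}: f^{-1}(U) = {I, K} ∈ τ_X ✓.
  U = {42}: f^{-1}(U) = {H, J} ∉ τ_X ✗.
  U = {41, 42}: f^{-1}(U) = {H, I, J, K} ∈ τ_X ✓.
Found U = {42} with f^{-1}(U) = {H, J} not in τ_X. Therefore f is NOT continuous.


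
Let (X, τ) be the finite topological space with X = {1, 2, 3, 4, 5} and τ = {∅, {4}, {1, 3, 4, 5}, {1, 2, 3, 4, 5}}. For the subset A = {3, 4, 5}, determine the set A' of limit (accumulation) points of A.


A' = {1, 2, 3, 5}

For each x ∈ X, list the open sets U ∈ τ with x ∈ U, then check whether U ∩ (A ∖ {x}) ≠ ∅ for every such U.
  x = 1: opens ∋ x are {1, 3, 4, 5}, {1, 2, 3, 4, 5}; each meets A ∖ {1}, so x IS a limit point.
  x = 2: opens ∋ x are {1, 2, 3, 4, 5}; each meets A ∖ {2}, so x IS a limit point.
  x = 3: opens ∋ x are {1, 3, 4, 5}, {1, 2, 3, 4, 5}; each meets A ∖ {3}, so x IS a limit point.
  x = 4: open {4} ∋ x has {4} ∩ (A ∖ {4}) = ∅, so x is NOT a limit point.
  x = 5: opens ∋ x are {1, 3, 4, 5}, {1, 2, 3, 4, 5}; each meets A ∖ {5}, so x IS a limit point.
Collecting: A' = {1, 2, 3, 5}.


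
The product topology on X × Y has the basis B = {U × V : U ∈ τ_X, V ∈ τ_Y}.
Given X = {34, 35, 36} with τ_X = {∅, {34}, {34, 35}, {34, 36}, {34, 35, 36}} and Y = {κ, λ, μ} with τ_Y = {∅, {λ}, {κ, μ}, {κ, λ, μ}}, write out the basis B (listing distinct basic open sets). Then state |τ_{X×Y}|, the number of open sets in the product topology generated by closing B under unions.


Basis B = {∅ × ∅, {34} × {λ}, {34} × {κ, μ}, {34, 35} × {λ}, {34, 36} × {λ}, {34} × {κ, λ, μ}, {34, 35, 36} × {λ}, {34, 35} × {κ, μ}, {34, 36} × {κ, μ}, {34, 35} × {κ, λ, μ}, {34, 36} × {κ, λ, μ}, {34, 35, 36} × {κ, μ}, {34, 35, 36} × {κ, λ, μ}}; |τ_{X×Y}| = 25.

Enumerate products U × V with U ∈ τ_X, V ∈ τ_Y (deduplicated):
  ∅ × ∅ = {} (∅)
  {34} × {λ} = {(34,λ)}
  {34} × {κ, μ} = {(34,κ), (34,μ)}
  {34, 35} × {λ} = {(34,λ), (35,λ)}
  {34, 36} × {λ} = {(34,λ), (36,λ)}
  {34} × {κ, λ, μ} = {(34,κ), (34,λ), (34,μ)}
  {34, 35, 36} × {λ} = {(34,λ), (35,λ), (36,λ)}
  {34, 35} × {κ, μ} = {(34,κ), (34,μ), (35,κ), (35,μ)}
  {34, 36} × {κ, μ} = {(34,κ), (34,μ), (36,κ), (36,μ)}
  {34, 35} × {κ, λ, μ} = {(34,κ), (34,λ), (34,μ), (35,κ), (35,λ), (35,μ)}
  {34, 36} × {κ, λ, μ} = {(34,κ), (34,λ), (34,μ), (36,κ), (36,λ), (36,μ)}
  {34, 35, 36} × {κ, μ} = {(34,κ), (34,μ), (35,κ), (35,μ), (36,κ), (36,μ)}
  {34, 35, 36} × {κ, λ, μ} = {(34,κ), (34,λ), (34,μ), (35,κ), (35,λ), (35,μ), (36,κ), (36,λ), (36,μ)}
These 13 distinct sets form the basis B.
Close under arbitrary unions to get τ_{X×Y}; counting gives |τ_{X×Y}| = 25.


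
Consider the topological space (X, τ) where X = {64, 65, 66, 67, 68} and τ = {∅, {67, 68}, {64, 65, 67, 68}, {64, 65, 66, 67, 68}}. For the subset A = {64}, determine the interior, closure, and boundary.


int(A) = ∅, cl(A) = {64, 65, 66}, ∂A = {64, 65, 66}.

Closed sets in (X, τ) are complements of opens:
  closed(X, τ) = {∅, {66}, {64, 65, 66}, {64, 65, 66, 67, 68}}.
int(A) = ⋃ {U ∈ τ : U ⊆ A}. Opens contained in A: ∅.
Taking the union of these: int(A) = ∅.
cl(A) = ⋂ {C closed : A ⊆ C}. Closed sets containing A: {64, 65, 66}, {64, 65, 66, 67, 68}.
Intersecting these: cl(A) = {64, 65, 66}.
∂A = cl(A) ∖ int(A) = {64, 65, 66} ∖ ∅ = {64, 65, 66}.


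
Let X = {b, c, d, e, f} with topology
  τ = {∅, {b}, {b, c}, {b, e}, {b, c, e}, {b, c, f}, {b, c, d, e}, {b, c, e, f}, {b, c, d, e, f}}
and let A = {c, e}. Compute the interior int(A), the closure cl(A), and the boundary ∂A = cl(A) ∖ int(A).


int(A) = ∅, cl(A) = {c, d, e, f}, ∂A = {c, d, e, f}.

Closed sets in (X, τ) are complements of opens:
  closed(X, τ) = {∅, {d}, {f}, {d, e}, {d, f}, {c, d, f}, {d, e, f}, {c, d, e, f}, {b, c, d, e, f}}.
int(A) = ⋃ {U ∈ τ : U ⊆ A}. Opens contained in A: ∅.
Taking the union of these: int(A) = ∅.
cl(A) = ⋂ {C closed : A ⊆ C}. Closed sets containing A: {c, d, e, f}, {b, c, d, e, f}.
Intersecting these: cl(A) = {c, d, e, f}.
∂A = cl(A) ∖ int(A) = {c, d, e, f} ∖ ∅ = {c, d, e, f}.


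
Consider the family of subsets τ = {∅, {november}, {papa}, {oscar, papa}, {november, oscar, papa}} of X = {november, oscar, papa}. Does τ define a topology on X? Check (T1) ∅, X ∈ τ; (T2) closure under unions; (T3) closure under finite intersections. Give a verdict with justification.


τ is NOT a topology on X.

Axiom (T1): ∅ ∈ τ? Yes; X ∈ τ? Yes.
Axiom (T2/T3): check pairwise unions and intersections of members of τ.
Counterexample for (T2): {november} ∪ {papa} = {november, papa} ∉ τ. Therefore τ is NOT a topology.


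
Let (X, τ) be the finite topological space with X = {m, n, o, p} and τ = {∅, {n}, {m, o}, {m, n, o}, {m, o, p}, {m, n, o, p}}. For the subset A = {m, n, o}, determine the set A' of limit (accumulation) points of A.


A' = {m, o, p}

For each x ∈ X, list the open sets U ∈ τ with x ∈ U, then check whether U ∩ (A ∖ {x}) ≠ ∅ for every such U.
  x = m: opens ∋ x are {m, o}, {m, n, o}, {m, o, p}, {m, n, o, p}; each meets A ∖ {m}, so x IS a limit point.
  x = n: open {n} ∋ x has {n} ∩ (A ∖ {n}) = ∅, so x is NOT a limit point.
  x = o: opens ∋ x are {m, o}, {m, n, o}, {m, o, p}, {m, n, o, p}; each meets A ∖ {o}, so x IS a limit point.
  x = p: opens ∋ x are {m, o, p}, {m, n, o, p}; each meets A ∖ {p}, so x IS a limit point.
Collecting: A' = {m, o, p}.


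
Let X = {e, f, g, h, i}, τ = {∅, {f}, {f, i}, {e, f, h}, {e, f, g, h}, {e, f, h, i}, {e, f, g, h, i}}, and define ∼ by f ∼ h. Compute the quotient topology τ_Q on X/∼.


X/∼ = {[e], [f=h], [g], [i]}; |τ_Q| = 5.

Equivalence classes: [e], [f=h], [g], [i].
Quotient map π: X → X/∼ sends e ↦ [e], f ↦ [f=h], g ↦ [g], h ↦ [f=h], i ↦ [i].
For each subset V ⊆ X/∼, compute π^{-1}(V) ⊆ X and check whether π^{-1}(V) ∈ τ. V is open in τ_Q iff π^{-1}(V) ∈ τ.
  V = {}: π^{-1}(V) = ∅ ∈ τ ✓.
  V = {[e]}: π^{-1}(V) = {e} ∉ τ ✗.
  V = {[f=h]}: π^{-1}(V) = {f, h} ∉ τ ✗.
  V = {[e], [f=h]}: π^{-1}(V) = {e, f, h} ∈ τ ✓.
  V = {[g]}: π^{-1}(V) = {g} ∉ τ ✗.
  V = {[e], [g]}: π^{-1}(V) = {e, g} ∉ τ ✗.
  V = {[f=h], [g]}: π^{-1}(V) = {f, g, h} ∉ τ ✗.
  V = {[e], [f=h], [g]}: π^{-1}(V) = {e, f, g, h} ∈ τ ✓.
  V = {[i]}: π^{-1}(V) = {i} ∉ τ ✗.
  V = {[e], [i]}: π^{-1}(V) = {e, i} ∉ τ ✗.
  V = {[f=h], [i]}: π^{-1}(V) = {f, h, i} ∉ τ ✗.
  V = {[e], [f=h], [i]}: π^{-1}(V) = {e, f, h, i} ∈ τ ✓.
  V = {[g], [i]}: π^{-1}(V) = {g, i} ∉ τ ✗.
  V = {[e], [g], [i]}: π^{-1}(V) = {e, g, i} ∉ τ ✗.
  V = {[f=h], [g], [i]}: π^{-1}(V) = {f, g, h, i} ∉ τ ✗.
  V = {[e], [f=h], [g], [i]}: π^{-1}(V) = {e, f, g, h, i} ∈ τ ✓.
Open sets in the quotient: τ_Q = {{}, {[e], [f=h]}, {[e], [f=h], [g]}, {[e], [f=h], [i]}, {[e], [f=h], [g], [i]}} (5 elements).
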